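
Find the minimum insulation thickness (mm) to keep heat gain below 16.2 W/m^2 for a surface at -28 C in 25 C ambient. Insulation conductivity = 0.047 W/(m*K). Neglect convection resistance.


dT = 25 - (-28) = 53 K
thickness = k * dT / q_max * 1000
thickness = 0.047 * 53 / 16.2 * 1000
thickness = 153.8 mm

153.8


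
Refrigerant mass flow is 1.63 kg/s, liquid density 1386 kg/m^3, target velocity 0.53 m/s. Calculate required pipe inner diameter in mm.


A = m_dot / (rho * v) = 1.63 / (1386 * 0.53) = 0.002218955049 m^2
d = sqrt(4*A/pi) * 1000
d = 53.2 mm

53.2


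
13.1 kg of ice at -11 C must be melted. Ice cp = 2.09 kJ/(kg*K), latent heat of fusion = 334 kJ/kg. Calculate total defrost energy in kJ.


Sensible heat = cp * dT = 2.09 * 11 = 22.99 kJ/kg
Total per kg = 22.99 + 334 = 356.99 kJ/kg
Q = m * total = 13.1 * 356.99
Q = 4676.6 kJ

4676.6


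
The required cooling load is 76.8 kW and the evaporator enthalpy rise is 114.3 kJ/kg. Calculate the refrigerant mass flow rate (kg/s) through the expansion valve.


m_dot = Q / dh
m_dot = 76.8 / 114.3
m_dot = 0.6719 kg/s

0.6719


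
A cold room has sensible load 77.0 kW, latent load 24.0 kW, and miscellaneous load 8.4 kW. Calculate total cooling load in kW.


Q_total = Q_s + Q_l + Q_misc
Q_total = 77.0 + 24.0 + 8.4
Q_total = 109.4 kW

109.4


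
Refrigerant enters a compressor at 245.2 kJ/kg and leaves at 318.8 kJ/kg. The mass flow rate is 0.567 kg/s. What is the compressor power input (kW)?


dh = 318.8 - 245.2 = 73.6 kJ/kg
W = m_dot * dh = 0.567 * 73.6 = 41.73 kW

41.73


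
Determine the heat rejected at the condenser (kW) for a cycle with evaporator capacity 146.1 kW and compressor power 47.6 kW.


Q_cond = Q_evap + W
Q_cond = 146.1 + 47.6
Q_cond = 193.7 kW

193.7


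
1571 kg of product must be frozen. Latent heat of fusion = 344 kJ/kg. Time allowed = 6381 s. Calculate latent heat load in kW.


Q_lat = m * h_fg / t
Q_lat = 1571 * 344 / 6381
Q_lat = 84.69 kW

84.69


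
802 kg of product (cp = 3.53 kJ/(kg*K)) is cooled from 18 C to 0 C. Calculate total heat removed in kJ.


dT = 18 - (0) = 18 K
Q = m * cp * dT = 802 * 3.53 * 18
Q = 50959 kJ

50959


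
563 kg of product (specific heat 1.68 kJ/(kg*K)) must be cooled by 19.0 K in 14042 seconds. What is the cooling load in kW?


Q = m * cp * dT / t
Q = 563 * 1.68 * 19.0 / 14042
Q = 1.28 kW

1.28


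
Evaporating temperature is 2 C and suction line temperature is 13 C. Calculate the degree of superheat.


Superheat = T_suction - T_evap
Superheat = 13 - (2)
Superheat = 11 K

11


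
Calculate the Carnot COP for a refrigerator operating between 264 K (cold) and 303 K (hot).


dT = 303 - 264 = 39 K
COP_carnot = T_cold / dT = 264 / 39
COP_carnot = 6.769

6.769


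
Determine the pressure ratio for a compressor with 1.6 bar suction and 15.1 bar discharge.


PR = P_high / P_low
PR = 15.1 / 1.6
PR = 9.438

9.438


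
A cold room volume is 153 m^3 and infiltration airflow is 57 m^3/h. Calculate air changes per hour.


ACH = flow / volume
ACH = 57 / 153
ACH = 0.373

0.373


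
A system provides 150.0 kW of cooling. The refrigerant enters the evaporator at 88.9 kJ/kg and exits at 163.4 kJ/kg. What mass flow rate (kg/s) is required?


dh = 163.4 - 88.9 = 74.5 kJ/kg
m_dot = Q / dh = 150.0 / 74.5 = 2.0134 kg/s

2.0134


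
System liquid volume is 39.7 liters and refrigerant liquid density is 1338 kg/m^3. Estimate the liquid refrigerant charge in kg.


Charge = V * rho / 1000
Charge = 39.7 * 1338 / 1000
Charge = 53.12 kg

53.12


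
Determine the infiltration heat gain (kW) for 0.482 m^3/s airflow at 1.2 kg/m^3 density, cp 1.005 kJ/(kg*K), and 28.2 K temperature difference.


Q = V_dot * rho * cp * dT
Q = 0.482 * 1.2 * 1.005 * 28.2
Q = 16.392 kW

16.392


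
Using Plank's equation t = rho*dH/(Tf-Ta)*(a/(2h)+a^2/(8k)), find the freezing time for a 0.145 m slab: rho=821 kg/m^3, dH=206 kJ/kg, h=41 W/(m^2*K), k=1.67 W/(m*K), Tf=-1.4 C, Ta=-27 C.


dT = -1.4 - (-27) = 25.6 K
term1 = a/(2h) = 0.145/(2*41) = 0.001768292683
term2 = a^2/(8k) = 0.145^2/(8*1.67) = 0.001573727545
t = rho*dH*1000/dT * (term1 + term2)
t = 821*206*1000/25.6 * (0.001768292683 + 0.001573727545)
t = 22079 s

22079


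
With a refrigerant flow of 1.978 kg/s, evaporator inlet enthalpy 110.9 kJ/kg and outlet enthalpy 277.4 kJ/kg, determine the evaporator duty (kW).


dh = 277.4 - 110.9 = 166.5 kJ/kg
Q_evap = m_dot * dh = 1.978 * 166.5
Q_evap = 329.34 kW

329.34


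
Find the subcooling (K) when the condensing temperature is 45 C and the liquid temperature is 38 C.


Subcooling = T_cond - T_liquid
Subcooling = 45 - 38
Subcooling = 7 K

7


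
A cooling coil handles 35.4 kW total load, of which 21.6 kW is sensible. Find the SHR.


SHR = Q_sensible / Q_total
SHR = 21.6 / 35.4
SHR = 0.61

0.61


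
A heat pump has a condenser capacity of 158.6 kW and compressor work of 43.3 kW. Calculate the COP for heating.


COP_hp = Q_cond / W
COP_hp = 158.6 / 43.3
COP_hp = 3.663

3.663


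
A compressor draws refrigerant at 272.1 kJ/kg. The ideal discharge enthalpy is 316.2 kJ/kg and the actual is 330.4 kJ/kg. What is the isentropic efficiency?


dh_ideal = 316.2 - 272.1 = 44.1 kJ/kg
dh_actual = 330.4 - 272.1 = 58.3 kJ/kg
eta_s = dh_ideal / dh_actual = 44.1 / 58.3
eta_s = 0.7564

0.7564


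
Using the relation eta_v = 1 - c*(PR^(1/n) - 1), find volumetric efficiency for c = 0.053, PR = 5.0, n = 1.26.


PR^(1/n) = 5.0^(1/1.26) = 3.58705552
eta_v = 1 - 0.053 * (3.58705552 - 1)
eta_v = 0.8629

0.8629


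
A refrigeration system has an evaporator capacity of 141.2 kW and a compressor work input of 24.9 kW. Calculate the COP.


COP = Q_evap / W
COP = 141.2 / 24.9
COP = 5.671

5.671


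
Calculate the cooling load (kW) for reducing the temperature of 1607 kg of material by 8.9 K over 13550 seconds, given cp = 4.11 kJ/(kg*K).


Q = m * cp * dT / t
Q = 1607 * 4.11 * 8.9 / 13550
Q = 4.338 kW

4.338


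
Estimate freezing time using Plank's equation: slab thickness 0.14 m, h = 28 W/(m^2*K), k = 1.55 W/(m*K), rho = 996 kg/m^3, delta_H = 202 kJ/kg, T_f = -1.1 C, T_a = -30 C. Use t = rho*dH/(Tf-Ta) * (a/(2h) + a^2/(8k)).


dT = -1.1 - (-30) = 28.9 K
term1 = a/(2h) = 0.14/(2*28) = 0.0025
term2 = a^2/(8k) = 0.14^2/(8*1.55) = 0.001580645161
t = rho*dH*1000/dT * (term1 + term2)
t = 996*202*1000/28.9 * (0.0025 + 0.001580645161)
t = 28408 s

28408


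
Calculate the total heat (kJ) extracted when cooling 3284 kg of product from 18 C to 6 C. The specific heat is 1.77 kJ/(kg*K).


dT = 18 - (6) = 12 K
Q = m * cp * dT = 3284 * 1.77 * 12
Q = 69752 kJ

69752


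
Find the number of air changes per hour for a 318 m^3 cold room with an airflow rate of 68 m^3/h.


ACH = flow / volume
ACH = 68 / 318
ACH = 0.214

0.214


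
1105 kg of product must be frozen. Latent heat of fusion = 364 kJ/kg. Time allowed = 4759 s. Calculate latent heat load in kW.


Q_lat = m * h_fg / t
Q_lat = 1105 * 364 / 4759
Q_lat = 84.52 kW

84.52


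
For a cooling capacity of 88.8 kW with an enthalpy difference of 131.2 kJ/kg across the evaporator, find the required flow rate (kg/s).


m_dot = Q / dh
m_dot = 88.8 / 131.2
m_dot = 0.6768 kg/s

0.6768


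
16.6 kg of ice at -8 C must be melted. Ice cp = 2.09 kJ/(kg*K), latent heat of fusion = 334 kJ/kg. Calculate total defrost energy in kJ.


Sensible heat = cp * dT = 2.09 * 8 = 16.72 kJ/kg
Total per kg = 16.72 + 334 = 350.72 kJ/kg
Q = m * total = 16.6 * 350.72
Q = 5822.0 kJ

5822.0


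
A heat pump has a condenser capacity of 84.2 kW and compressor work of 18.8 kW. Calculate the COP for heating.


COP_hp = Q_cond / W
COP_hp = 84.2 / 18.8
COP_hp = 4.479

4.479


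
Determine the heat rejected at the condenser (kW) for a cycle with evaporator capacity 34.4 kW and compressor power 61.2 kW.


Q_cond = Q_evap + W
Q_cond = 34.4 + 61.2
Q_cond = 95.6 kW

95.6


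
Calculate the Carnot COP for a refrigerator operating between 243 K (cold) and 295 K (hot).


dT = 295 - 243 = 52 K
COP_carnot = T_cold / dT = 243 / 52
COP_carnot = 4.673

4.673


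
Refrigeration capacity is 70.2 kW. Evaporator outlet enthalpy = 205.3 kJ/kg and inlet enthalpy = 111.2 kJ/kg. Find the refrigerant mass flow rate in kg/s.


dh = 205.3 - 111.2 = 94.1 kJ/kg
m_dot = Q / dh = 70.2 / 94.1 = 0.746 kg/s

0.746


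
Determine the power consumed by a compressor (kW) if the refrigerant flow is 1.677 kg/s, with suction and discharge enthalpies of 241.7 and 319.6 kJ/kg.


dh = 319.6 - 241.7 = 77.9 kJ/kg
W = m_dot * dh = 1.677 * 77.9 = 130.64 kW

130.64


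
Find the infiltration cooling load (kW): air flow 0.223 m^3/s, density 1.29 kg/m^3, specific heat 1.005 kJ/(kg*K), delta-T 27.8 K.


Q = V_dot * rho * cp * dT
Q = 0.223 * 1.29 * 1.005 * 27.8
Q = 8.037 kW

8.037


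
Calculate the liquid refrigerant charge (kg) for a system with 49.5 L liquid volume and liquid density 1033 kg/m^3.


Charge = V * rho / 1000
Charge = 49.5 * 1033 / 1000
Charge = 51.13 kg

51.13


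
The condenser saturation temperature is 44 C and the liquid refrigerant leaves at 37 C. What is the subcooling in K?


Subcooling = T_cond - T_liquid
Subcooling = 44 - 37
Subcooling = 7 K

7


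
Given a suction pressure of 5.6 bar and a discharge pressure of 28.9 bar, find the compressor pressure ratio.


PR = P_high / P_low
PR = 28.9 / 5.6
PR = 5.161

5.161


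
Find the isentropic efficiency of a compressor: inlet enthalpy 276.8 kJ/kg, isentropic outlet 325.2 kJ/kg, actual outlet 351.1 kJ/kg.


dh_ideal = 325.2 - 276.8 = 48.4 kJ/kg
dh_actual = 351.1 - 276.8 = 74.3 kJ/kg
eta_s = dh_ideal / dh_actual = 48.4 / 74.3
eta_s = 0.6514

0.6514


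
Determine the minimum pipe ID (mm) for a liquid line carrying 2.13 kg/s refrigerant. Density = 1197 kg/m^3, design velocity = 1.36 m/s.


A = m_dot / (rho * v) = 2.13 / (1197 * 1.36) = 0.001308418104 m^2
d = sqrt(4*A/pi) * 1000
d = 40.8 mm

40.8


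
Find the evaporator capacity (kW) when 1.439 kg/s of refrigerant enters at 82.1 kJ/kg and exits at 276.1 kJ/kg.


dh = 276.1 - 82.1 = 194.0 kJ/kg
Q_evap = m_dot * dh = 1.439 * 194.0
Q_evap = 279.17 kW

279.17


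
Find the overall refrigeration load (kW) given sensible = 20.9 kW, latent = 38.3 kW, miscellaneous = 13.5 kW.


Q_total = Q_s + Q_l + Q_misc
Q_total = 20.9 + 38.3 + 13.5
Q_total = 72.7 kW

72.7


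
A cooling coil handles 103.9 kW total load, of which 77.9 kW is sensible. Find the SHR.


SHR = Q_sensible / Q_total
SHR = 77.9 / 103.9
SHR = 0.75

0.75


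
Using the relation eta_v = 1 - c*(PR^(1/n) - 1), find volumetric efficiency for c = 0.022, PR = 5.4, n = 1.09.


PR^(1/n) = 5.4^(1/1.09) = 4.69808511
eta_v = 1 - 0.022 * (4.69808511 - 1)
eta_v = 0.9186

0.9186


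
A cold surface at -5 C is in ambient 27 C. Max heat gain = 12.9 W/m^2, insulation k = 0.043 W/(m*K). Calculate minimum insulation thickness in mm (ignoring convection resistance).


dT = 27 - (-5) = 32 K
thickness = k * dT / q_max * 1000
thickness = 0.043 * 32 / 12.9 * 1000
thickness = 106.7 mm

106.7


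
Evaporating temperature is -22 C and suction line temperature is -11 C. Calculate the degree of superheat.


Superheat = T_suction - T_evap
Superheat = -11 - (-22)
Superheat = 11 K

11


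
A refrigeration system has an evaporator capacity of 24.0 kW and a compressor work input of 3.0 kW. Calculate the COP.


COP = Q_evap / W
COP = 24.0 / 3.0
COP = 8.0

8.0


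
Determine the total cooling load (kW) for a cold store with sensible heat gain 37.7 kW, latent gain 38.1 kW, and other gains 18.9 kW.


Q_total = Q_s + Q_l + Q_misc
Q_total = 37.7 + 38.1 + 18.9
Q_total = 94.7 kW

94.7


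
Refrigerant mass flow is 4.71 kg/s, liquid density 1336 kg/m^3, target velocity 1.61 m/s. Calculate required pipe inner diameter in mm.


A = m_dot / (rho * v) = 4.71 / (1336 * 1.61) = 0.002189719939 m^2
d = sqrt(4*A/pi) * 1000
d = 52.8 mm

52.8


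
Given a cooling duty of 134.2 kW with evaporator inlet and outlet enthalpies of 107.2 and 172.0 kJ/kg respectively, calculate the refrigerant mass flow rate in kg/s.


dh = 172.0 - 107.2 = 64.8 kJ/kg
m_dot = Q / dh = 134.2 / 64.8 = 2.071 kg/s

2.071


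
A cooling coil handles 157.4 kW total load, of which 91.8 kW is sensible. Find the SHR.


SHR = Q_sensible / Q_total
SHR = 91.8 / 157.4
SHR = 0.583

0.583


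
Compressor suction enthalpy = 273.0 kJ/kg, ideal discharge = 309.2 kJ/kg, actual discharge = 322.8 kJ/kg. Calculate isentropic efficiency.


dh_ideal = 309.2 - 273.0 = 36.2 kJ/kg
dh_actual = 322.8 - 273.0 = 49.8 kJ/kg
eta_s = dh_ideal / dh_actual = 36.2 / 49.8
eta_s = 0.7269

0.7269


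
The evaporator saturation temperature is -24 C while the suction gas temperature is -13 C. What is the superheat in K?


Superheat = T_suction - T_evap
Superheat = -13 - (-24)
Superheat = 11 K

11


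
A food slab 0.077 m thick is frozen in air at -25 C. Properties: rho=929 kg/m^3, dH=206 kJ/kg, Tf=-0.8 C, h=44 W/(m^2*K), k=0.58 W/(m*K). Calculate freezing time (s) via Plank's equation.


dT = -0.8 - (-25) = 24.2 K
term1 = a/(2h) = 0.077/(2*44) = 0.000875
term2 = a^2/(8k) = 0.077^2/(8*0.58) = 0.001277801724
t = rho*dH*1000/dT * (term1 + term2)
t = 929*206*1000/24.2 * (0.000875 + 0.001277801724)
t = 17024 s

17024


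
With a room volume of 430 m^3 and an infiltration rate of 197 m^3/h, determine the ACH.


ACH = flow / volume
ACH = 197 / 430
ACH = 0.458

0.458


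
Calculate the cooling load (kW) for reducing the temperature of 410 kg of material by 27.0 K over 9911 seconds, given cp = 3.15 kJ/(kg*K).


Q = m * cp * dT / t
Q = 410 * 3.15 * 27.0 / 9911
Q = 3.518 kW

3.518


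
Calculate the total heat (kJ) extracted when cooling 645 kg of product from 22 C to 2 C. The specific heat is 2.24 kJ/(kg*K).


dT = 22 - (2) = 20 K
Q = m * cp * dT = 645 * 2.24 * 20
Q = 28896 kJ

28896


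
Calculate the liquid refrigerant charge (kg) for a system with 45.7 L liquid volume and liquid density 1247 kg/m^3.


Charge = V * rho / 1000
Charge = 45.7 * 1247 / 1000
Charge = 56.99 kg

56.99


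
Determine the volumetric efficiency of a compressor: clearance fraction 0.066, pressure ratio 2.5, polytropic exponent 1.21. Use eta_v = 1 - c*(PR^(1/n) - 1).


PR^(1/n) = 2.5^(1/1.21) = 2.13243617
eta_v = 1 - 0.066 * (2.13243617 - 1)
eta_v = 0.9253

0.9253


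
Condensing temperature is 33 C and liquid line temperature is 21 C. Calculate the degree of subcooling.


Subcooling = T_cond - T_liquid
Subcooling = 33 - 21
Subcooling = 12 K

12


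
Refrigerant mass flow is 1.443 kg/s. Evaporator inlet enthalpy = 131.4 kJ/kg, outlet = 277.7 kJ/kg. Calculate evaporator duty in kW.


dh = 277.7 - 131.4 = 146.3 kJ/kg
Q_evap = m_dot * dh = 1.443 * 146.3
Q_evap = 211.11 kW

211.11


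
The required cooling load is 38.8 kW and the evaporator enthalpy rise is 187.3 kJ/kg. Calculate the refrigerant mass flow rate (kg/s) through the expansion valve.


m_dot = Q / dh
m_dot = 38.8 / 187.3
m_dot = 0.2072 kg/s

0.2072


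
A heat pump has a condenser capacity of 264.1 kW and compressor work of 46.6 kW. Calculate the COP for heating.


COP_hp = Q_cond / W
COP_hp = 264.1 / 46.6
COP_hp = 5.667

5.667


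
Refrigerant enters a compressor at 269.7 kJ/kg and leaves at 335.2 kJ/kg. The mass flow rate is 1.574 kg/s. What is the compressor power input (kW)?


dh = 335.2 - 269.7 = 65.5 kJ/kg
W = m_dot * dh = 1.574 * 65.5 = 103.1 kW

103.1


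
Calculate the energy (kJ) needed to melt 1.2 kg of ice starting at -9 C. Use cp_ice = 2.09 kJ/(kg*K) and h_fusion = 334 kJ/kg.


Sensible heat = cp * dT = 2.09 * 9 = 18.81 kJ/kg
Total per kg = 18.81 + 334 = 352.81 kJ/kg
Q = m * total = 1.2 * 352.81
Q = 423.4 kJ

423.4


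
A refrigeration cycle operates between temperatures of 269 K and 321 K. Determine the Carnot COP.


dT = 321 - 269 = 52 K
COP_carnot = T_cold / dT = 269 / 52
COP_carnot = 5.173

5.173


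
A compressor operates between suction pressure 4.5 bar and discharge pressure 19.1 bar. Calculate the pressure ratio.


PR = P_high / P_low
PR = 19.1 / 4.5
PR = 4.244

4.244


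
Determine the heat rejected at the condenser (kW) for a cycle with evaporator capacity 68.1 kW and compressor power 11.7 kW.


Q_cond = Q_evap + W
Q_cond = 68.1 + 11.7
Q_cond = 79.8 kW

79.8


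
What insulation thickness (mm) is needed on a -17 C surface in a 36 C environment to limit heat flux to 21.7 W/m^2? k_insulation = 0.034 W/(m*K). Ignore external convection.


dT = 36 - (-17) = 53 K
thickness = k * dT / q_max * 1000
thickness = 0.034 * 53 / 21.7 * 1000
thickness = 83.0 mm

83.0


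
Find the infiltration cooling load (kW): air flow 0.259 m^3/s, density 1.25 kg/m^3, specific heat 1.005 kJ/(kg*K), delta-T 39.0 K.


Q = V_dot * rho * cp * dT
Q = 0.259 * 1.25 * 1.005 * 39.0
Q = 12.689 kW

12.689


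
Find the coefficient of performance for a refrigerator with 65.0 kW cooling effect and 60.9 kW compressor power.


COP = Q_evap / W
COP = 65.0 / 60.9
COP = 1.067

1.067


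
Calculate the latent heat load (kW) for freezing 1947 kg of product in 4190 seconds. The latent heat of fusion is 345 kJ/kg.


Q_lat = m * h_fg / t
Q_lat = 1947 * 345 / 4190
Q_lat = 160.31 kW

160.31


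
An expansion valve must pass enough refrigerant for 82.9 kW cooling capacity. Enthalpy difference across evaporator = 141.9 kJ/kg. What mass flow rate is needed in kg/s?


m_dot = Q / dh
m_dot = 82.9 / 141.9
m_dot = 0.5842 kg/s

0.5842


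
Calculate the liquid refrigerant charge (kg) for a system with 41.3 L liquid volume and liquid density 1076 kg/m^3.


Charge = V * rho / 1000
Charge = 41.3 * 1076 / 1000
Charge = 44.44 kg

44.44


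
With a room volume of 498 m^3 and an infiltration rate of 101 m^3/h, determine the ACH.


ACH = flow / volume
ACH = 101 / 498
ACH = 0.203

0.203


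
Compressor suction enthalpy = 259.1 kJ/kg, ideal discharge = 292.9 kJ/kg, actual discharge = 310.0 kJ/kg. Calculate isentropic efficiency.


dh_ideal = 292.9 - 259.1 = 33.8 kJ/kg
dh_actual = 310.0 - 259.1 = 50.9 kJ/kg
eta_s = dh_ideal / dh_actual = 33.8 / 50.9
eta_s = 0.664

0.664


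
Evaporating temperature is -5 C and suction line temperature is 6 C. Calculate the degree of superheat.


Superheat = T_suction - T_evap
Superheat = 6 - (-5)
Superheat = 11 K

11


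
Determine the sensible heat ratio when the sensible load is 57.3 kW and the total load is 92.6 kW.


SHR = Q_sensible / Q_total
SHR = 57.3 / 92.6
SHR = 0.619

0.619


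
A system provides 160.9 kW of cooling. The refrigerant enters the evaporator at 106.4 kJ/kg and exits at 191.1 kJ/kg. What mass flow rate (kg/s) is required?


dh = 191.1 - 106.4 = 84.7 kJ/kg
m_dot = Q / dh = 160.9 / 84.7 = 1.8996 kg/s

1.8996


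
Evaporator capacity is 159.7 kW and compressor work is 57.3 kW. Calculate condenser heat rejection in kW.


Q_cond = Q_evap + W
Q_cond = 159.7 + 57.3
Q_cond = 217.0 kW

217.0


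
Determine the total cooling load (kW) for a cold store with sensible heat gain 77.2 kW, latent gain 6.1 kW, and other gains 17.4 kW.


Q_total = Q_s + Q_l + Q_misc
Q_total = 77.2 + 6.1 + 17.4
Q_total = 100.7 kW

100.7


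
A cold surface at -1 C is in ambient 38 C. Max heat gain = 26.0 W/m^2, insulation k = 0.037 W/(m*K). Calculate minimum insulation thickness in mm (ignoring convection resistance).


dT = 38 - (-1) = 39 K
thickness = k * dT / q_max * 1000
thickness = 0.037 * 39 / 26.0 * 1000
thickness = 55.5 mm

55.5


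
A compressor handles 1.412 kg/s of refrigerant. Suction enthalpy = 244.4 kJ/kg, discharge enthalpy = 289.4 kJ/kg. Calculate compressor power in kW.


dh = 289.4 - 244.4 = 45.0 kJ/kg
W = m_dot * dh = 1.412 * 45.0 = 63.54 kW

63.54


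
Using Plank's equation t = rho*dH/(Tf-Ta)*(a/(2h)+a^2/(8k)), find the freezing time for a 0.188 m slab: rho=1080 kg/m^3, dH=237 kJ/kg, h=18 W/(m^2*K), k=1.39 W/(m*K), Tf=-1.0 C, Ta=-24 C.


dT = -1.0 - (-24) = 23.0 K
term1 = a/(2h) = 0.188/(2*18) = 0.005222222222
term2 = a^2/(8k) = 0.188^2/(8*1.39) = 0.003178417266
t = rho*dH*1000/dT * (term1 + term2)
t = 1080*237*1000/23.0 * (0.005222222222 + 0.003178417266)
t = 93488 s

93488


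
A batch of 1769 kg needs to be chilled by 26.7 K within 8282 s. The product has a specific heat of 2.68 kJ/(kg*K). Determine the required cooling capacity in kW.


Q = m * cp * dT / t
Q = 1769 * 2.68 * 26.7 / 8282
Q = 15.284 kW

15.284


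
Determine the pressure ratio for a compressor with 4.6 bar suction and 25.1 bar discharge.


PR = P_high / P_low
PR = 25.1 / 4.6
PR = 5.457

5.457


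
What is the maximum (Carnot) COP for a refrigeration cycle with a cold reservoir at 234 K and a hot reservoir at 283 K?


dT = 283 - 234 = 49 K
COP_carnot = T_cold / dT = 234 / 49
COP_carnot = 4.776

4.776


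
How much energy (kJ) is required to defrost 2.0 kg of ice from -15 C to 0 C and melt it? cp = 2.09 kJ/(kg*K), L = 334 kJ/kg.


Sensible heat = cp * dT = 2.09 * 15 = 31.35 kJ/kg
Total per kg = 31.35 + 334 = 365.35 kJ/kg
Q = m * total = 2.0 * 365.35
Q = 730.7 kJ

730.7


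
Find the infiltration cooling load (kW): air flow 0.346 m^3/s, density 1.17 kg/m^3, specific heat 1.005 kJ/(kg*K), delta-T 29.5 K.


Q = V_dot * rho * cp * dT
Q = 0.346 * 1.17 * 1.005 * 29.5
Q = 12.002 kW

12.002


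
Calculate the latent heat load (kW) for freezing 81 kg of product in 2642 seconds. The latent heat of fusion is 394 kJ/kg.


Q_lat = m * h_fg / t
Q_lat = 81 * 394 / 2642
Q_lat = 12.08 kW

12.08


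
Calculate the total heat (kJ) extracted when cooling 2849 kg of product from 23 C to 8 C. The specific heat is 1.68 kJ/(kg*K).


dT = 23 - (8) = 15 K
Q = m * cp * dT = 2849 * 1.68 * 15
Q = 71795 kJ

71795


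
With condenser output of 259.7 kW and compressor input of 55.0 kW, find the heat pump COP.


COP_hp = Q_cond / W
COP_hp = 259.7 / 55.0
COP_hp = 4.722

4.722


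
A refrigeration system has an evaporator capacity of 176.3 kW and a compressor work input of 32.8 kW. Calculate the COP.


COP = Q_evap / W
COP = 176.3 / 32.8
COP = 5.375

5.375


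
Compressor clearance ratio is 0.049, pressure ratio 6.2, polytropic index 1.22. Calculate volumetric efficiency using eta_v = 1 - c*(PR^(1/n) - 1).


PR^(1/n) = 6.2^(1/1.22) = 4.46171047
eta_v = 1 - 0.049 * (4.46171047 - 1)
eta_v = 0.8304

0.8304


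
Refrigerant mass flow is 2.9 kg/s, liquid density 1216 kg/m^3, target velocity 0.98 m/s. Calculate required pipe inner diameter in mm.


A = m_dot / (rho * v) = 2.9 / (1216 * 0.98) = 0.002433539205 m^2
d = sqrt(4*A/pi) * 1000
d = 55.7 mm

55.7


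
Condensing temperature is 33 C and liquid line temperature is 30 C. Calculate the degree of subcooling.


Subcooling = T_cond - T_liquid
Subcooling = 33 - 30
Subcooling = 3 K

3


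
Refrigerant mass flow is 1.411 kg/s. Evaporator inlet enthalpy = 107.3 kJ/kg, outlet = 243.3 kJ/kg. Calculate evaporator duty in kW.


dh = 243.3 - 107.3 = 136.0 kJ/kg
Q_evap = m_dot * dh = 1.411 * 136.0
Q_evap = 191.9 kW

191.9


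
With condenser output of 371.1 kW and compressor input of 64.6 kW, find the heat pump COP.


COP_hp = Q_cond / W
COP_hp = 371.1 / 64.6
COP_hp = 5.745

5.745


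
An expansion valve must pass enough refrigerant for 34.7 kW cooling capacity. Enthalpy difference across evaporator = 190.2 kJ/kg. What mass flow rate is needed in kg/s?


m_dot = Q / dh
m_dot = 34.7 / 190.2
m_dot = 0.1824 kg/s

0.1824


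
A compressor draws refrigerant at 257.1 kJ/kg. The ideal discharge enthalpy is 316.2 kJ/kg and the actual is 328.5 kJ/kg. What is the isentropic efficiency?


dh_ideal = 316.2 - 257.1 = 59.1 kJ/kg
dh_actual = 328.5 - 257.1 = 71.4 kJ/kg
eta_s = dh_ideal / dh_actual = 59.1 / 71.4
eta_s = 0.8277

0.8277


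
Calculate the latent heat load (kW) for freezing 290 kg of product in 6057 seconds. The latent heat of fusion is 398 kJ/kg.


Q_lat = m * h_fg / t
Q_lat = 290 * 398 / 6057
Q_lat = 19.06 kW

19.06


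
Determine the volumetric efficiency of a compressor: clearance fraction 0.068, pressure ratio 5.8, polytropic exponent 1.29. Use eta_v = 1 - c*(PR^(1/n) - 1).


PR^(1/n) = 5.8^(1/1.29) = 3.90665128
eta_v = 1 - 0.068 * (3.90665128 - 1)
eta_v = 0.8023

0.8023


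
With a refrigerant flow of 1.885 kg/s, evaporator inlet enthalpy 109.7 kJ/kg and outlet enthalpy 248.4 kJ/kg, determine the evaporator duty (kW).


dh = 248.4 - 109.7 = 138.7 kJ/kg
Q_evap = m_dot * dh = 1.885 * 138.7
Q_evap = 261.45 kW

261.45


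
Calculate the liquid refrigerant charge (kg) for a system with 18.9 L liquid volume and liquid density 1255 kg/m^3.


Charge = V * rho / 1000
Charge = 18.9 * 1255 / 1000
Charge = 23.72 kg

23.72


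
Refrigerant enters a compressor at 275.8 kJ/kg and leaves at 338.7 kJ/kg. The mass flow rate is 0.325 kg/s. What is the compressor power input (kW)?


dh = 338.7 - 275.8 = 62.9 kJ/kg
W = m_dot * dh = 0.325 * 62.9 = 20.44 kW

20.44


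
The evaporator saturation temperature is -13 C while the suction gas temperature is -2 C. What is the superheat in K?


Superheat = T_suction - T_evap
Superheat = -2 - (-13)
Superheat = 11 K

11


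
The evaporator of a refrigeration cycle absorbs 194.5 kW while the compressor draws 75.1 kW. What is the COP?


COP = Q_evap / W
COP = 194.5 / 75.1
COP = 2.59

2.59


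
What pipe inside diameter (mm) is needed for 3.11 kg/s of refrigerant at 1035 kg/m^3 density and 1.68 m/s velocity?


A = m_dot / (rho * v) = 3.11 / (1035 * 1.68) = 0.001788589832 m^2
d = sqrt(4*A/pi) * 1000
d = 47.7 mm

47.7


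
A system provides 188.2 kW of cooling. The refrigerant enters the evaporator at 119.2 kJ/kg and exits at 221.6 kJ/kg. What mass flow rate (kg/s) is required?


dh = 221.6 - 119.2 = 102.4 kJ/kg
m_dot = Q / dh = 188.2 / 102.4 = 1.8379 kg/s

1.8379


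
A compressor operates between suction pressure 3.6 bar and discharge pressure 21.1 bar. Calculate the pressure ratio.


PR = P_high / P_low
PR = 21.1 / 3.6
PR = 5.861

5.861


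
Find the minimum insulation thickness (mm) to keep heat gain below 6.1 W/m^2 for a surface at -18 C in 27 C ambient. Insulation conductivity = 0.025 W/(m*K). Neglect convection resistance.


dT = 27 - (-18) = 45 K
thickness = k * dT / q_max * 1000
thickness = 0.025 * 45 / 6.1 * 1000
thickness = 184.4 mm

184.4


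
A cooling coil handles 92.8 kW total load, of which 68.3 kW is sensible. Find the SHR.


SHR = Q_sensible / Q_total
SHR = 68.3 / 92.8
SHR = 0.736

0.736


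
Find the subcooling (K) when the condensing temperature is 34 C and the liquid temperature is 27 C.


Subcooling = T_cond - T_liquid
Subcooling = 34 - 27
Subcooling = 7 K

7


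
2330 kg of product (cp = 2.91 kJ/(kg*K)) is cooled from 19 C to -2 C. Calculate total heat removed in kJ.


dT = 19 - (-2) = 21 K
Q = m * cp * dT = 2330 * 2.91 * 21
Q = 142386 kJ

142386


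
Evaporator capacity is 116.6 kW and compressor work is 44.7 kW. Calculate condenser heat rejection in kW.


Q_cond = Q_evap + W
Q_cond = 116.6 + 44.7
Q_cond = 161.3 kW

161.3


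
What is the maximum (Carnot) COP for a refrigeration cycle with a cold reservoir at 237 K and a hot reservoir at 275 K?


dT = 275 - 237 = 38 K
COP_carnot = T_cold / dT = 237 / 38
COP_carnot = 6.237

6.237


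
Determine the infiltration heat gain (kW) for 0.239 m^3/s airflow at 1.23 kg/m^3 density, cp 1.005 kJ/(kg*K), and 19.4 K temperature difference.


Q = V_dot * rho * cp * dT
Q = 0.239 * 1.23 * 1.005 * 19.4
Q = 5.732 kW

5.732


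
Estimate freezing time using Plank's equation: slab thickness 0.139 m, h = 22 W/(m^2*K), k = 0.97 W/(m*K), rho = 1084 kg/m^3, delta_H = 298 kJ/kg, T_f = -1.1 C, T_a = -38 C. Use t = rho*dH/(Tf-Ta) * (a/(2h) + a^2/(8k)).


dT = -1.1 - (-38) = 36.9 K
term1 = a/(2h) = 0.139/(2*22) = 0.003159090909
term2 = a^2/(8k) = 0.139^2/(8*0.97) = 0.002489819588
t = rho*dH*1000/dT * (term1 + term2)
t = 1084*298*1000/36.9 * (0.003159090909 + 0.002489819588)
t = 49452 s

49452


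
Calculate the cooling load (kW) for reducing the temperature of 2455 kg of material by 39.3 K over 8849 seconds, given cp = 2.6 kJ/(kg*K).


Q = m * cp * dT / t
Q = 2455 * 2.6 * 39.3 / 8849
Q = 28.348 kW

28.348


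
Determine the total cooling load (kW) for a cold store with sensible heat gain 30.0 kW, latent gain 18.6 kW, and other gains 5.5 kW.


Q_total = Q_s + Q_l + Q_misc
Q_total = 30.0 + 18.6 + 5.5
Q_total = 54.1 kW

54.1


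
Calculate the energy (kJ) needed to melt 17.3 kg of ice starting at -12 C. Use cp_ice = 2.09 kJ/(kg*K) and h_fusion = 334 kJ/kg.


Sensible heat = cp * dT = 2.09 * 12 = 25.08 kJ/kg
Total per kg = 25.08 + 334 = 359.08 kJ/kg
Q = m * total = 17.3 * 359.08
Q = 6212.1 kJ

6212.1


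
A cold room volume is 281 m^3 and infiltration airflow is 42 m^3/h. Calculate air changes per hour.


ACH = flow / volume
ACH = 42 / 281
ACH = 0.149

0.149


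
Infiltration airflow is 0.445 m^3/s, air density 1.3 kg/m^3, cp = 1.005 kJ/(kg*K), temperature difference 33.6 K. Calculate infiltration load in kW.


Q = V_dot * rho * cp * dT
Q = 0.445 * 1.3 * 1.005 * 33.6
Q = 19.535 kW

19.535


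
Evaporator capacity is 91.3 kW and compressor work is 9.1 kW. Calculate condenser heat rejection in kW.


Q_cond = Q_evap + W
Q_cond = 91.3 + 9.1
Q_cond = 100.4 kW

100.4


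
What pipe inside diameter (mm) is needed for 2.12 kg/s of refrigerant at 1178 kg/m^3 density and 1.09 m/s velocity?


A = m_dot / (rho * v) = 2.12 / (1178 * 1.09) = 0.001651064625 m^2
d = sqrt(4*A/pi) * 1000
d = 45.8 mm

45.8


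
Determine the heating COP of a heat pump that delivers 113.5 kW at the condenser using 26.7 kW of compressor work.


COP_hp = Q_cond / W
COP_hp = 113.5 / 26.7
COP_hp = 4.251

4.251


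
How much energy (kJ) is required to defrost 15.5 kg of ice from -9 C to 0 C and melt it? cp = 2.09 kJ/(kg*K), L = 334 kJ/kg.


Sensible heat = cp * dT = 2.09 * 9 = 18.81 kJ/kg
Total per kg = 18.81 + 334 = 352.81 kJ/kg
Q = m * total = 15.5 * 352.81
Q = 5468.6 kJ

5468.6


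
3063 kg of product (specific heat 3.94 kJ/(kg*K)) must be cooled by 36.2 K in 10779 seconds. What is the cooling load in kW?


Q = m * cp * dT / t
Q = 3063 * 3.94 * 36.2 / 10779
Q = 40.53 kW

40.53


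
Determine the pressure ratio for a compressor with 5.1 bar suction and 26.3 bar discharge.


PR = P_high / P_low
PR = 26.3 / 5.1
PR = 5.157

5.157


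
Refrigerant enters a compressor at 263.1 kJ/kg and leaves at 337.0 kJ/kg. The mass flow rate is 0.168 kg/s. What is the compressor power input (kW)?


dh = 337.0 - 263.1 = 73.9 kJ/kg
W = m_dot * dh = 0.168 * 73.9 = 12.42 kW

12.42


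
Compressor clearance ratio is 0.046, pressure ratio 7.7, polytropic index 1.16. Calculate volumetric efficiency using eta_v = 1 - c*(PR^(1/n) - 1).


PR^(1/n) = 7.7^(1/1.16) = 5.81053528
eta_v = 1 - 0.046 * (5.81053528 - 1)
eta_v = 0.7787

0.7787


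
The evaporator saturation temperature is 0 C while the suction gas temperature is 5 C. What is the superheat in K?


Superheat = T_suction - T_evap
Superheat = 5 - (0)
Superheat = 5 K

5


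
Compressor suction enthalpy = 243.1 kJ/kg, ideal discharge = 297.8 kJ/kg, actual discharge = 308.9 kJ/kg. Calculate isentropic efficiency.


dh_ideal = 297.8 - 243.1 = 54.7 kJ/kg
dh_actual = 308.9 - 243.1 = 65.8 kJ/kg
eta_s = dh_ideal / dh_actual = 54.7 / 65.8
eta_s = 0.8313

0.8313


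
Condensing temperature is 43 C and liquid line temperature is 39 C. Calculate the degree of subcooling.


Subcooling = T_cond - T_liquid
Subcooling = 43 - 39
Subcooling = 4 K

4


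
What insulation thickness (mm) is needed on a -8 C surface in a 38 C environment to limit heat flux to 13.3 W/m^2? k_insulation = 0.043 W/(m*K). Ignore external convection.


dT = 38 - (-8) = 46 K
thickness = k * dT / q_max * 1000
thickness = 0.043 * 46 / 13.3 * 1000
thickness = 148.7 mm

148.7


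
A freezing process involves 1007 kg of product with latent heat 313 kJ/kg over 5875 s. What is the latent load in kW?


Q_lat = m * h_fg / t
Q_lat = 1007 * 313 / 5875
Q_lat = 53.65 kW

53.65


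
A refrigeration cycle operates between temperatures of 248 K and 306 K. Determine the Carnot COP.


dT = 306 - 248 = 58 K
COP_carnot = T_cold / dT = 248 / 58
COP_carnot = 4.276

4.276


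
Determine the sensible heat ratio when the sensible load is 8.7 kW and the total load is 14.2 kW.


SHR = Q_sensible / Q_total
SHR = 8.7 / 14.2
SHR = 0.613

0.613


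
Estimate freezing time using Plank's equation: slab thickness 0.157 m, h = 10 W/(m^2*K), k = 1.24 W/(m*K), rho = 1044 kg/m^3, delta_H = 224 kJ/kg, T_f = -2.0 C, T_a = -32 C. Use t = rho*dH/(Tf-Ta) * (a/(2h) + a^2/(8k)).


dT = -2.0 - (-32) = 30.0 K
term1 = a/(2h) = 0.157/(2*10) = 0.00785
term2 = a^2/(8k) = 0.157^2/(8*1.24) = 0.002484778226
t = rho*dH*1000/dT * (term1 + term2)
t = 1044*224*1000/30.0 * (0.00785 + 0.002484778226)
t = 80562 s

80562


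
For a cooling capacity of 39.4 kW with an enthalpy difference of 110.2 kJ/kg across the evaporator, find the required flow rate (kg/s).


m_dot = Q / dh
m_dot = 39.4 / 110.2
m_dot = 0.3575 kg/s

0.3575


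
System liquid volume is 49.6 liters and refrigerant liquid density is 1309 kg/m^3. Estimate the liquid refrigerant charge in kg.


Charge = V * rho / 1000
Charge = 49.6 * 1309 / 1000
Charge = 64.93 kg

64.93


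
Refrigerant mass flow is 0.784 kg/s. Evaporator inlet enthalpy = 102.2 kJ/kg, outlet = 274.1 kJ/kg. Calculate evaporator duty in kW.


dh = 274.1 - 102.2 = 171.9 kJ/kg
Q_evap = m_dot * dh = 0.784 * 171.9
Q_evap = 134.77 kW

134.77


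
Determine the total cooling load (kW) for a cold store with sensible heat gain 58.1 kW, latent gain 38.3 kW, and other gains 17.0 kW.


Q_total = Q_s + Q_l + Q_misc
Q_total = 58.1 + 38.3 + 17.0
Q_total = 113.4 kW

113.4


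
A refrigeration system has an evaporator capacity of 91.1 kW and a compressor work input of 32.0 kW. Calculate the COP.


COP = Q_evap / W
COP = 91.1 / 32.0
COP = 2.847

2.847


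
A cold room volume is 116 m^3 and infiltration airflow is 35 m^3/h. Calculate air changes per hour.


ACH = flow / volume
ACH = 35 / 116
ACH = 0.302

0.302


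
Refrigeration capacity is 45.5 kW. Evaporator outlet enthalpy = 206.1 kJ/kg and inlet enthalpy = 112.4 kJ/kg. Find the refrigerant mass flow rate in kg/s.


dh = 206.1 - 112.4 = 93.7 kJ/kg
m_dot = Q / dh = 45.5 / 93.7 = 0.4856 kg/s

0.4856


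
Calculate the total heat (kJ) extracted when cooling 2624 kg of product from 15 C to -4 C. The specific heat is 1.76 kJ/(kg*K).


dT = 15 - (-4) = 19 K
Q = m * cp * dT = 2624 * 1.76 * 19
Q = 87747 kJ

87747


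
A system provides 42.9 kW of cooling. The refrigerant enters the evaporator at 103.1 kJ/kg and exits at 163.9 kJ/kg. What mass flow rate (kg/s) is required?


dh = 163.9 - 103.1 = 60.8 kJ/kg
m_dot = Q / dh = 42.9 / 60.8 = 0.7056 kg/s

0.7056


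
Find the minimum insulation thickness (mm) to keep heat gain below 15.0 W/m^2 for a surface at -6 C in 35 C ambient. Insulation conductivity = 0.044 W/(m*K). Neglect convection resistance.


dT = 35 - (-6) = 41 K
thickness = k * dT / q_max * 1000
thickness = 0.044 * 41 / 15.0 * 1000
thickness = 120.3 mm

120.3


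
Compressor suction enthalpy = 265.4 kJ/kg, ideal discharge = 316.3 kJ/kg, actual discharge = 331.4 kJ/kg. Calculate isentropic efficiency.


dh_ideal = 316.3 - 265.4 = 50.9 kJ/kg
dh_actual = 331.4 - 265.4 = 66.0 kJ/kg
eta_s = dh_ideal / dh_actual = 50.9 / 66.0
eta_s = 0.7712

0.7712


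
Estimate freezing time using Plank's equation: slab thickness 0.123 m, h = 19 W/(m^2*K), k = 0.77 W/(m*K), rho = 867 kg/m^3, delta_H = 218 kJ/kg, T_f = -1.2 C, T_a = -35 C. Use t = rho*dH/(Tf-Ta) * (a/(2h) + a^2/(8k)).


dT = -1.2 - (-35) = 33.8 K
term1 = a/(2h) = 0.123/(2*19) = 0.003236842105
term2 = a^2/(8k) = 0.123^2/(8*0.77) = 0.002456006494
t = rho*dH*1000/dT * (term1 + term2)
t = 867*218*1000/33.8 * (0.003236842105 + 0.002456006494)
t = 31834 s

31834


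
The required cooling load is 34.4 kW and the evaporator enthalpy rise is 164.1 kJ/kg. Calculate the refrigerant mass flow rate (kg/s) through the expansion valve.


m_dot = Q / dh
m_dot = 34.4 / 164.1
m_dot = 0.2096 kg/s

0.2096


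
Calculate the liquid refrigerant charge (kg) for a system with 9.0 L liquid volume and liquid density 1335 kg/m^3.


Charge = V * rho / 1000
Charge = 9.0 * 1335 / 1000
Charge = 12.02 kg

12.02


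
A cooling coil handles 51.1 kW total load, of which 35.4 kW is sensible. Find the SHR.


SHR = Q_sensible / Q_total
SHR = 35.4 / 51.1
SHR = 0.693

0.693


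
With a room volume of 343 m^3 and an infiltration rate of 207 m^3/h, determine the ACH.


ACH = flow / volume
ACH = 207 / 343
ACH = 0.603

0.603


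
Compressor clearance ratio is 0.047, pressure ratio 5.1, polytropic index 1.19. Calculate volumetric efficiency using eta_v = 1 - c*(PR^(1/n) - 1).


PR^(1/n) = 5.1^(1/1.19) = 3.9318486
eta_v = 1 - 0.047 * (3.9318486 - 1)
eta_v = 0.8622

0.8622


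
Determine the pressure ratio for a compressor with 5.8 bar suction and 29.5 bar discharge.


PR = P_high / P_low
PR = 29.5 / 5.8
PR = 5.086

5.086


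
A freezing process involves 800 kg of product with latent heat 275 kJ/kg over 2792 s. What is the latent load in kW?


Q_lat = m * h_fg / t
Q_lat = 800 * 275 / 2792
Q_lat = 78.8 kW

78.8


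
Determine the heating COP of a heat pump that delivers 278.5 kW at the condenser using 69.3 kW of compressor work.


COP_hp = Q_cond / W
COP_hp = 278.5 / 69.3
COP_hp = 4.019

4.019


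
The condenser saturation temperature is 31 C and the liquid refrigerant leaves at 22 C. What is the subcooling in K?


Subcooling = T_cond - T_liquid
Subcooling = 31 - 22
Subcooling = 9 K

9


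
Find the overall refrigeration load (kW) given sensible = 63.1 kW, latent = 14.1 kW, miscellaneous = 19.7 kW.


Q_total = Q_s + Q_l + Q_misc
Q_total = 63.1 + 14.1 + 19.7
Q_total = 96.9 kW

96.9


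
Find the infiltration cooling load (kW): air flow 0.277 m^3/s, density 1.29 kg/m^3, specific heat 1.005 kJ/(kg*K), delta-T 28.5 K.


Q = V_dot * rho * cp * dT
Q = 0.277 * 1.29 * 1.005 * 28.5
Q = 10.235 kW

10.235


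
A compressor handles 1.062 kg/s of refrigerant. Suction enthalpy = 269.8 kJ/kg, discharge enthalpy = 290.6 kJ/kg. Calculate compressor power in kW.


dh = 290.6 - 269.8 = 20.8 kJ/kg
W = m_dot * dh = 1.062 * 20.8 = 22.09 kW

22.09


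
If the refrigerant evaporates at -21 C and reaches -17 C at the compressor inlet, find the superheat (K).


Superheat = T_suction - T_evap
Superheat = -17 - (-21)
Superheat = 4 K

4


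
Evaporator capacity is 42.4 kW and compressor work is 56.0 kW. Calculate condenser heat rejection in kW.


Q_cond = Q_evap + W
Q_cond = 42.4 + 56.0
Q_cond = 98.4 kW

98.4


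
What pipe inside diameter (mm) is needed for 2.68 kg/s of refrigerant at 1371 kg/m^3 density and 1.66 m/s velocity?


A = m_dot / (rho * v) = 2.68 / (1371 * 1.66) = 0.001177576828 m^2
d = sqrt(4*A/pi) * 1000
d = 38.7 mm

38.7


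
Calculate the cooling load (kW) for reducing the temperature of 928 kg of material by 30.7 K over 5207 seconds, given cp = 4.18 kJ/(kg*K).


Q = m * cp * dT / t
Q = 928 * 4.18 * 30.7 / 5207
Q = 22.87 kW

22.87


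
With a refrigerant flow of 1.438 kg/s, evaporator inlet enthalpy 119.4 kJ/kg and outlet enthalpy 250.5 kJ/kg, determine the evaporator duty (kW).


dh = 250.5 - 119.4 = 131.1 kJ/kg
Q_evap = m_dot * dh = 1.438 * 131.1
Q_evap = 188.52 kW

188.52


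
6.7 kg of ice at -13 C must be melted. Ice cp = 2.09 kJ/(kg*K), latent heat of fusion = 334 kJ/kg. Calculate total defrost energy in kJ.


Sensible heat = cp * dT = 2.09 * 13 = 27.17 kJ/kg
Total per kg = 27.17 + 334 = 361.17 kJ/kg
Q = m * total = 6.7 * 361.17
Q = 2419.8 kJ

2419.8
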